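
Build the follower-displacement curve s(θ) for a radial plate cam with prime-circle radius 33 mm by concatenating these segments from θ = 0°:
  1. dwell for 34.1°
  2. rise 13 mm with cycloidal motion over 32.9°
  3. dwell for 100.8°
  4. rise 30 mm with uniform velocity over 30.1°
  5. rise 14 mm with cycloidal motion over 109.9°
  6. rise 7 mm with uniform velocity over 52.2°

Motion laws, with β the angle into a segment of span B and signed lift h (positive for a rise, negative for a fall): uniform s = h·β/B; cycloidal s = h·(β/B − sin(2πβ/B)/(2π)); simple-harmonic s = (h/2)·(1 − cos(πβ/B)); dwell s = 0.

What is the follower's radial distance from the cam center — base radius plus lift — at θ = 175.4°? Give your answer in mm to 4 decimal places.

seg 1 [0°–34.1°] dwell: s stays 0.0000
seg 2 [34.1°–67°] cycloidal, h=13: full span → s += 13 → s = 13.0000
seg 3 [67°–167.8°] dwell: s stays 13.0000
seg 4 [167.8°–197.9°] uniform, h=30: θ=175.4° here. β=7.6, B=30.1. 30·7.6/30.1 = 7.5748 → s = 20.5748
radial distance = base radius + s = 33 + 20.5748 = 53.5748

53.5748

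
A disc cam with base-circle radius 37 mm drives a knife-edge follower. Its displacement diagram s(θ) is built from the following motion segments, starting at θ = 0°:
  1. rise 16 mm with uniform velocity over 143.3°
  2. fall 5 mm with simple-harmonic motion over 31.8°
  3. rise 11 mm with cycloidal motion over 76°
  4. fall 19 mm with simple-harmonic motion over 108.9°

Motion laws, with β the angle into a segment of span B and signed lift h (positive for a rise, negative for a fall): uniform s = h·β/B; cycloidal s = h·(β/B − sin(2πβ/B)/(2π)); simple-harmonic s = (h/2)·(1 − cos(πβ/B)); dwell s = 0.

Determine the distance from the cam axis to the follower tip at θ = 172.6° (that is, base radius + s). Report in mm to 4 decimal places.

seg 1 [0°–143.3°] uniform, h=16: full span → s += 16 → s = 16.0000
seg 2 [143.3°–175.1°] simple-harmonic, h=-5: θ=172.6° here. β=29.3, B=31.8. -5/2·(1 − cos(π·0.9214)) = -4.9241 → s = 11.0759
radial distance = base radius + s = 37 + 11.0759 = 48.0759

48.0759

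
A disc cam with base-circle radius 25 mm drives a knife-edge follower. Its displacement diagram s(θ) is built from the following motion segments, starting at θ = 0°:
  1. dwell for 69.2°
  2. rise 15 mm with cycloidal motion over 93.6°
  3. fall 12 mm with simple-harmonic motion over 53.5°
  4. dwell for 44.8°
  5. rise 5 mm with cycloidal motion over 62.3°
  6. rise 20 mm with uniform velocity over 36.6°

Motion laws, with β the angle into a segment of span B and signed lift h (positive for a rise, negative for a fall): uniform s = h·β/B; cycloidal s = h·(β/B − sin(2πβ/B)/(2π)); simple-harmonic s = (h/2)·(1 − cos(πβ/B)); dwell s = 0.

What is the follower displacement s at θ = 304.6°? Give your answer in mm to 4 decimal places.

seg 1 [0°–69.2°] dwell: s stays 0.0000
seg 2 [69.2°–162.8°] cycloidal, h=15: full span → s += 15 → s = 15.0000
seg 3 [162.8°–216.3°] simple-harmonic, h=-12: full span → s += -12 → s = 3.0000
seg 4 [216.3°–261.1°] dwell: s stays 3.0000
seg 5 [261.1°–323.4°] cycloidal, h=5: θ=304.6° here. β=43.5, B=62.3. 5·(0.6982 − sin(2π·0.6982)/(2π)) = 4.2452 → s = 7.2452

7.2452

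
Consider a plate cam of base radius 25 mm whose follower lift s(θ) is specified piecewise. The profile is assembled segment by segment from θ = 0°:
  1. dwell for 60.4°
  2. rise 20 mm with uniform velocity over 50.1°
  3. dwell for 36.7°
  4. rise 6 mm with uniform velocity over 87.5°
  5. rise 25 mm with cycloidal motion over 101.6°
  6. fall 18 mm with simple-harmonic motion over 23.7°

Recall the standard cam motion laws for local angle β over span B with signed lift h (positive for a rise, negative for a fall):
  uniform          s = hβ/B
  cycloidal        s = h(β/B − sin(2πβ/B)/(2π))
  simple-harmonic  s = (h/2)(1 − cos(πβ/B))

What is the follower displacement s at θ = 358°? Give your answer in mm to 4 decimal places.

seg 1 [0°–60.4°] dwell: s stays 0.0000
seg 2 [60.4°–110.5°] uniform, h=20: full span → s += 20 → s = 20.0000
seg 3 [110.5°–147.2°] dwell: s stays 20.0000
seg 4 [147.2°–234.7°] uniform, h=6: full span → s += 6 → s = 26.0000
seg 5 [234.7°–336.3°] cycloidal, h=25: full span → s += 25 → s = 51.0000
seg 6 [336.3°–360°] simple-harmonic, h=-18: θ=358° here. β=21.7, B=23.7. -18/2·(1 − cos(π·0.9156)) = -17.6856 → s = 33.3144

33.3144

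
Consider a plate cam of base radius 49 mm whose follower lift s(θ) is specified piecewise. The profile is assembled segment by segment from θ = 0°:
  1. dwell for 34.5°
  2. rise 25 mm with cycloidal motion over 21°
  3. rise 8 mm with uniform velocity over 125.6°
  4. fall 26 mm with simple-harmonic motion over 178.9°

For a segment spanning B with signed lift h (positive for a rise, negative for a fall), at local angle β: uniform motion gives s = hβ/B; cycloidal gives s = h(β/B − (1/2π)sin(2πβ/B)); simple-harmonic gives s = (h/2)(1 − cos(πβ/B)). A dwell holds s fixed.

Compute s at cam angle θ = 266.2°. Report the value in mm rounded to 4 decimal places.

seg 1 [0°–34.5°] dwell: s stays 0.0000
seg 2 [34.5°–55.5°] cycloidal, h=25: full span → s += 25 → s = 25.0000
seg 3 [55.5°–181.1°] uniform, h=8: full span → s += 8 → s = 33.0000
seg 4 [181.1°–360°] simple-harmonic, h=-26: θ=266.2° here. β=85.1, B=178.9. -26/2·(1 − cos(π·0.4757)) = -12.0079 → s = 20.9921

20.9921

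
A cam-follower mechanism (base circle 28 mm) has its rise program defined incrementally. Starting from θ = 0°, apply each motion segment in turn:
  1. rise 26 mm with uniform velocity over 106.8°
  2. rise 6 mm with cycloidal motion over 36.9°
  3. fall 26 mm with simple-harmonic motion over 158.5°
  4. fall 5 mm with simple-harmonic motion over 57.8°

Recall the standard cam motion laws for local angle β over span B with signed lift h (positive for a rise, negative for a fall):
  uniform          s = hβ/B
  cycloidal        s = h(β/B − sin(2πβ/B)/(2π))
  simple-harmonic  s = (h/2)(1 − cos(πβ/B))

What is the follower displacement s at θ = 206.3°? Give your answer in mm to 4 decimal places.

seg 1 [0°–106.8°] uniform, h=26: full span → s += 26 → s = 26.0000
seg 2 [106.8°–143.7°] cycloidal, h=6: full span → s += 6 → s = 32.0000
seg 3 [143.7°–302.2°] simple-harmonic, h=-26: θ=206.3° here. β=62.6, B=158.5. -26/2·(1 − cos(π·0.3950)) = -8.7872 → s = 23.2128

23.2128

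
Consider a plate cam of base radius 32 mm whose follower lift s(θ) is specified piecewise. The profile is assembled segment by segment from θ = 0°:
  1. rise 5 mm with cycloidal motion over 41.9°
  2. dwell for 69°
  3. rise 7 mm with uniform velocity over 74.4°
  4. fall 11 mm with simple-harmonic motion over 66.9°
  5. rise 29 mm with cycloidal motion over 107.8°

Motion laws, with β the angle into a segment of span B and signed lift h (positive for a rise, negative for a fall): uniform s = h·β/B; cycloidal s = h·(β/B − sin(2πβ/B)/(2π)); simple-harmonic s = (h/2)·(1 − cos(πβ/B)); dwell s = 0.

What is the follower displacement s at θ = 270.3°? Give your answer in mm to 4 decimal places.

seg 1 [0°–41.9°] cycloidal, h=5: full span → s += 5 → s = 5.0000
seg 2 [41.9°–110.9°] dwell: s stays 5.0000
seg 3 [110.9°–185.3°] uniform, h=7: full span → s += 7 → s = 12.0000
seg 4 [185.3°–252.2°] simple-harmonic, h=-11: full span → s += -11 → s = 1.0000
seg 5 [252.2°–360°] cycloidal, h=29: θ=270.3° here. β=18.1, B=107.8. 29·(0.1679 − sin(2π·0.1679)/(2π)) = 0.8543 → s = 1.8543

1.8543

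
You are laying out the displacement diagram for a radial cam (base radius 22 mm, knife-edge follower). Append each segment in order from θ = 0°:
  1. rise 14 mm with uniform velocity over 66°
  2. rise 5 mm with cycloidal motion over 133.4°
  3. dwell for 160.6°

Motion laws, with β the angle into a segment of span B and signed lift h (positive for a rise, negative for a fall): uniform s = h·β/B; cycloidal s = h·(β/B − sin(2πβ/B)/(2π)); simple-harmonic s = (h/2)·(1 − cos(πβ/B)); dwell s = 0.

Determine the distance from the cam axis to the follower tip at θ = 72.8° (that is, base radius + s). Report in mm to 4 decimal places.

seg 1 [0°–66°] uniform, h=14: full span → s += 14 → s = 14.0000
seg 2 [66°–199.4°] cycloidal, h=5: θ=72.8° here. β=6.8, B=133.4. 5·(0.0510 − sin(2π·0.0510)/(2π)) = 0.0043 → s = 14.0043
radial distance = base radius + s = 22 + 14.0043 = 36.0043

36.0043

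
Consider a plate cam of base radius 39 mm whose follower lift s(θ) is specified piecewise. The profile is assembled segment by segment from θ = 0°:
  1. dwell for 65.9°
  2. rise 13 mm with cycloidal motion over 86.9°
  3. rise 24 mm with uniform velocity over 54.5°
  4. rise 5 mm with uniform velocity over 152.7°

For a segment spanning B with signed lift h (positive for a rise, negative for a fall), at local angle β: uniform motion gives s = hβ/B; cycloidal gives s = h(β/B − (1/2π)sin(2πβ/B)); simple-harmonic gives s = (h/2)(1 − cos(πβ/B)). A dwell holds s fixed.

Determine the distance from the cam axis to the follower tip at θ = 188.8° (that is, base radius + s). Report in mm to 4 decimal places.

seg 1 [0°–65.9°] dwell: s stays 0.0000
seg 2 [65.9°–152.8°] cycloidal, h=13: full span → s += 13 → s = 13.0000
seg 3 [152.8°–207.3°] uniform, h=24: θ=188.8° here. β=36, B=54.5. 24·36/54.5 = 15.8532 → s = 28.8532
radial distance = base radius + s = 39 + 28.8532 = 67.8532

67.8532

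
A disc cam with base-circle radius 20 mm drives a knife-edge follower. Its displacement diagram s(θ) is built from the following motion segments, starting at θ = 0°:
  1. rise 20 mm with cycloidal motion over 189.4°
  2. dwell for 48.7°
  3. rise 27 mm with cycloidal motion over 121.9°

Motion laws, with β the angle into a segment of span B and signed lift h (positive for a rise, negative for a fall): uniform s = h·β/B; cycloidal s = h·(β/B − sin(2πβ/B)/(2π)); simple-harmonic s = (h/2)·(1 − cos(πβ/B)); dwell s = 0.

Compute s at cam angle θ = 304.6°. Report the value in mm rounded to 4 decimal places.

seg 1 [0°–189.4°] cycloidal, h=20: full span → s += 20 → s = 20.0000
seg 2 [189.4°–238.1°] dwell: s stays 20.0000
seg 3 [238.1°–360°] cycloidal, h=27: θ=304.6° here. β=66.5, B=121.9. 27·(0.5455 − sin(2π·0.5455)/(2π)) = 15.9419 → s = 35.9419

35.9419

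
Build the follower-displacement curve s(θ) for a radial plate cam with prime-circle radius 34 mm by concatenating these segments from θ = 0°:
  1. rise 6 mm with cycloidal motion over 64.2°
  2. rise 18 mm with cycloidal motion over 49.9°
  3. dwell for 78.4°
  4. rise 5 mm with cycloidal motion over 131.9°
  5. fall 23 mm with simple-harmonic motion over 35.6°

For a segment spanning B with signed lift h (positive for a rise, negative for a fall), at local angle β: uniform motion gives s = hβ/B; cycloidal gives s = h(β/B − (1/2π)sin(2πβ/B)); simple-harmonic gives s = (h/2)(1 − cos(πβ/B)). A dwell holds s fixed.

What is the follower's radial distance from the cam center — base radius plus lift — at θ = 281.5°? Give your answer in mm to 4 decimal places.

seg 1 [0°–64.2°] cycloidal, h=6: full span → s += 6 → s = 6.0000
seg 2 [64.2°–114.1°] cycloidal, h=18: full span → s += 18 → s = 24.0000
seg 3 [114.1°–192.5°] dwell: s stays 24.0000
seg 4 [192.5°–324.4°] cycloidal, h=5: θ=281.5° here. β=89, B=131.9. 5·(0.6748 − sin(2π·0.6748)/(2π)) = 4.0822 → s = 28.0822
radial distance = base radius + s = 34 + 28.0822 = 62.0822

62.0822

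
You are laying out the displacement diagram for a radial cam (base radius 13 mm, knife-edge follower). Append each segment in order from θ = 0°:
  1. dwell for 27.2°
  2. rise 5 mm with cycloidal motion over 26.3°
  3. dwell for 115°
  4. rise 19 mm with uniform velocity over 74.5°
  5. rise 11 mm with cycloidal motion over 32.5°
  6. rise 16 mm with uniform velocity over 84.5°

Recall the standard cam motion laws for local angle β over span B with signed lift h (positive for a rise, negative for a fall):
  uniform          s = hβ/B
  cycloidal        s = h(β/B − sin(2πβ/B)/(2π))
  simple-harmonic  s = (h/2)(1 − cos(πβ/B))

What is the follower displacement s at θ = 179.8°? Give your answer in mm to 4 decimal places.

seg 1 [0°–27.2°] dwell: s stays 0.0000
seg 2 [27.2°–53.5°] cycloidal, h=5: full span → s += 5 → s = 5.0000
seg 3 [53.5°–168.5°] dwell: s stays 5.0000
seg 4 [168.5°–243°] uniform, h=19: θ=179.8° here. β=11.3, B=74.5. 19·11.3/74.5 = 2.8819 → s = 7.8819

7.8819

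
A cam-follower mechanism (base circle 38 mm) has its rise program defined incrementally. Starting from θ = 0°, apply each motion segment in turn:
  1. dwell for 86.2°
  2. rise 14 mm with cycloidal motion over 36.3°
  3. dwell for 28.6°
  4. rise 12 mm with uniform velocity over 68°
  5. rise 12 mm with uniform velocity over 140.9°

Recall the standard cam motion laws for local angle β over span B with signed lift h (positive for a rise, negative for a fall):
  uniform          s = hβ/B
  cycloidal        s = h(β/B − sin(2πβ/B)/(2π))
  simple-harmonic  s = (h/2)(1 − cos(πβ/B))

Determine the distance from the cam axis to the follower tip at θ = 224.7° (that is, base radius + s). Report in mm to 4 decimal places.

seg 1 [0°–86.2°] dwell: s stays 0.0000
seg 2 [86.2°–122.5°] cycloidal, h=14: full span → s += 14 → s = 14.0000
seg 3 [122.5°–151.1°] dwell: s stays 14.0000
seg 4 [151.1°–219.1°] uniform, h=12: full span → s += 12 → s = 26.0000
seg 5 [219.1°–360°] uniform, h=12: θ=224.7° here. β=5.6, B=140.9. 12·5.6/140.9 = 0.4769 → s = 26.4769
radial distance = base radius + s = 38 + 26.4769 = 64.4769

64.4769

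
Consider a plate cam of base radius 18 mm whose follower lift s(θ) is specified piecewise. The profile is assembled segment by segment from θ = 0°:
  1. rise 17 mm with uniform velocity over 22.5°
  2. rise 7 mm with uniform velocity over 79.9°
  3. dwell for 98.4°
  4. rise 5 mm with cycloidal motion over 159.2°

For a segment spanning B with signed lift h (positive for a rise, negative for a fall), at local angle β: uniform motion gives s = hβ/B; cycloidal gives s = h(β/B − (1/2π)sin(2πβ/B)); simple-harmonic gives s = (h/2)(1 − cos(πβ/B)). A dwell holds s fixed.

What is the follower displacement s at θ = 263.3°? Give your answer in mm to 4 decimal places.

seg 1 [0°–22.5°] uniform, h=17: full span → s += 17 → s = 17.0000
seg 2 [22.5°–102.4°] uniform, h=7: full span → s += 7 → s = 24.0000
seg 3 [102.4°–200.8°] dwell: s stays 24.0000
seg 4 [200.8°–360°] cycloidal, h=5: θ=263.3° here. β=62.5, B=159.2. 5·(0.3926 − sin(2π·0.3926)/(2π)) = 1.4657 → s = 25.4657

25.4657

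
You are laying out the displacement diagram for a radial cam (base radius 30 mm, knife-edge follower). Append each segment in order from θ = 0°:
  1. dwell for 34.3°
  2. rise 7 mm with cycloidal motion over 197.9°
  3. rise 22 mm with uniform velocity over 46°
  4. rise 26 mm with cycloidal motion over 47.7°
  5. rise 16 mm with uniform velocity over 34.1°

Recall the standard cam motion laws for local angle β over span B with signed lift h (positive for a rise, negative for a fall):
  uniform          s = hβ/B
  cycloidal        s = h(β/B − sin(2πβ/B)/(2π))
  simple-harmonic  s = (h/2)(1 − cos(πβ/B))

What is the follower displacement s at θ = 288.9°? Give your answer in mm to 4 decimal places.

seg 1 [0°–34.3°] dwell: s stays 0.0000
seg 2 [34.3°–232.2°] cycloidal, h=7: full span → s += 7 → s = 7.0000
seg 3 [232.2°–278.2°] uniform, h=22: full span → s += 22 → s = 29.0000
seg 4 [278.2°–325.9°] cycloidal, h=26: θ=288.9° here. β=10.7, B=47.7. 26·(0.2243 − sin(2π·0.2243)/(2π)) = 1.7480 → s = 30.7480

30.7480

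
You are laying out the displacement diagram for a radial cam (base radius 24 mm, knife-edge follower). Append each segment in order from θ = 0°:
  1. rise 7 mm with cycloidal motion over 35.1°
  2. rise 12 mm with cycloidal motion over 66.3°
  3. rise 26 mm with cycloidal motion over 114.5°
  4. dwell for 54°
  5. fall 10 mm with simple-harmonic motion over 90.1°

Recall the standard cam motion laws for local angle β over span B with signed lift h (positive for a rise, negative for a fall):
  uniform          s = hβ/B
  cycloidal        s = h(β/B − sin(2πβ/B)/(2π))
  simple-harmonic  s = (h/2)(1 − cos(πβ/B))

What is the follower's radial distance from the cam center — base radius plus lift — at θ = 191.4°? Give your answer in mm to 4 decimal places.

seg 1 [0°–35.1°] cycloidal, h=7: full span → s += 7 → s = 7.0000
seg 2 [35.1°–101.4°] cycloidal, h=12: full span → s += 12 → s = 19.0000
seg 3 [101.4°–215.9°] cycloidal, h=26: θ=191.4° here. β=90, B=114.5. 26·(0.7860 − sin(2π·0.7860)/(2π)) = 24.4691 → s = 43.4691
radial distance = base radius + s = 24 + 43.4691 = 67.4691

67.4691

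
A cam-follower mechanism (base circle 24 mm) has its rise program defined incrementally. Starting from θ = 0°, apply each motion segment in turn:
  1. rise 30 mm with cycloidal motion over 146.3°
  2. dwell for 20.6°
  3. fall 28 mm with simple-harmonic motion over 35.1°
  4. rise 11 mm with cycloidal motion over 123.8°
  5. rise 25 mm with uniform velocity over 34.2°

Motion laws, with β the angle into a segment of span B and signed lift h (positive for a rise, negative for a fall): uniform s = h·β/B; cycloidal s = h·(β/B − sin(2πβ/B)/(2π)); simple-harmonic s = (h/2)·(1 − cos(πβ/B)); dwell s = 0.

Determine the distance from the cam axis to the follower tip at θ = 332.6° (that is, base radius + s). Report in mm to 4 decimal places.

seg 1 [0°–146.3°] cycloidal, h=30: full span → s += 30 → s = 30.0000
seg 2 [146.3°–166.9°] dwell: s stays 30.0000
seg 3 [166.9°–202°] simple-harmonic, h=-28: full span → s += -28 → s = 2.0000
seg 4 [202°–325.8°] cycloidal, h=11: full span → s += 11 → s = 13.0000
seg 5 [325.8°–360°] uniform, h=25: θ=332.6° here. β=6.8, B=34.2. 25·6.8/34.2 = 4.9708 → s = 17.9708
radial distance = base radius + s = 24 + 17.9708 = 41.9708

41.9708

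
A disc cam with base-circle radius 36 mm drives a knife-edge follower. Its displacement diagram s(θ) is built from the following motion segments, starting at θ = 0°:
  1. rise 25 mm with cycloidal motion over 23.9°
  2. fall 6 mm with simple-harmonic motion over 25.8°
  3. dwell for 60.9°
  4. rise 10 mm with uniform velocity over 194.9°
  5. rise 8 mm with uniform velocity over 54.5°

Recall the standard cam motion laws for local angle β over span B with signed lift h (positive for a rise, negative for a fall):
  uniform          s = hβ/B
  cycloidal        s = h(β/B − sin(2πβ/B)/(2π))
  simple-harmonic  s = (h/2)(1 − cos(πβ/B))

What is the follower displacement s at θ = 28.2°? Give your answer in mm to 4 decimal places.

seg 1 [0°–23.9°] cycloidal, h=25: full span → s += 25 → s = 25.0000
seg 2 [23.9°–49.7°] simple-harmonic, h=-6: θ=28.2° here. β=4.3, B=25.8. -6/2·(1 − cos(π·0.1667)) = -0.4019 → s = 24.5981

24.5981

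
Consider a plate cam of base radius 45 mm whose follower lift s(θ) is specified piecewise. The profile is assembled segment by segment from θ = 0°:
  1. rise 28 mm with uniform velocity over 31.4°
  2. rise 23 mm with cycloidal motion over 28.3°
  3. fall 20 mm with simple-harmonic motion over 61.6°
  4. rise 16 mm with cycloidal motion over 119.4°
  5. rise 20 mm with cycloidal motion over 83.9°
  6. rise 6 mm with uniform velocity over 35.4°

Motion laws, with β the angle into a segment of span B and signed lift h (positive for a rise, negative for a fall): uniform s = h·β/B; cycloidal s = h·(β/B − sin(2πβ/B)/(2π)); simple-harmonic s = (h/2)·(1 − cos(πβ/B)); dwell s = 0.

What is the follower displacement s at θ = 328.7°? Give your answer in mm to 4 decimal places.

seg 1 [0°–31.4°] uniform, h=28: full span → s += 28 → s = 28.0000
seg 2 [31.4°–59.7°] cycloidal, h=23: full span → s += 23 → s = 51.0000
seg 3 [59.7°–121.3°] simple-harmonic, h=-20: full span → s += -20 → s = 31.0000
seg 4 [121.3°–240.7°] cycloidal, h=16: full span → s += 16 → s = 47.0000
seg 5 [240.7°–324.6°] cycloidal, h=20: full span → s += 20 → s = 67.0000
seg 6 [324.6°–360°] uniform, h=6: θ=328.7° here. β=4.1, B=35.4. 6·4.1/35.4 = 0.6949 → s = 67.6949

67.6949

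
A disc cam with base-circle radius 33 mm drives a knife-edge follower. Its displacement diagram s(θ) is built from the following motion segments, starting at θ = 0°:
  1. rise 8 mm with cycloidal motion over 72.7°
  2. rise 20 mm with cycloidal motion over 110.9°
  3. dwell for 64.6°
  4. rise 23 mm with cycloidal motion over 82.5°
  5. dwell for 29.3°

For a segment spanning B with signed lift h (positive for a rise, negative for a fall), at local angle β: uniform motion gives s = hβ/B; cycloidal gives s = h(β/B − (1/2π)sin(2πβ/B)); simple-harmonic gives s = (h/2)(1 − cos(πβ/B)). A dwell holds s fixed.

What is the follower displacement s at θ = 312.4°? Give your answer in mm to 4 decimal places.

seg 1 [0°–72.7°] cycloidal, h=8: full span → s += 8 → s = 8.0000
seg 2 [72.7°–183.6°] cycloidal, h=20: full span → s += 20 → s = 28.0000
seg 3 [183.6°–248.2°] dwell: s stays 28.0000
seg 4 [248.2°–330.7°] cycloidal, h=23: θ=312.4° here. β=64.2, B=82.5. 23·(0.7782 − sin(2π·0.7782)/(2π)) = 21.5015 → s = 49.5015

49.5015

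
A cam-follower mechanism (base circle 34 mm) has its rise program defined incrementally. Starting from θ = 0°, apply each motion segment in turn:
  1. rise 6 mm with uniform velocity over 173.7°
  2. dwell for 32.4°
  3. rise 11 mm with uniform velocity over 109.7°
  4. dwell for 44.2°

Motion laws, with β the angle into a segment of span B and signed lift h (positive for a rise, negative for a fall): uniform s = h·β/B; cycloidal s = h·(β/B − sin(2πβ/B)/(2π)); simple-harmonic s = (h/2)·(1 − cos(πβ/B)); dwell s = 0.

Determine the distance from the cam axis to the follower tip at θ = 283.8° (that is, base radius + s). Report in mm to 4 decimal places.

seg 1 [0°–173.7°] uniform, h=6: full span → s += 6 → s = 6.0000
seg 2 [173.7°–206.1°] dwell: s stays 6.0000
seg 3 [206.1°–315.8°] uniform, h=11: θ=283.8° here. β=77.7, B=109.7. 11·77.7/109.7 = 7.7912 → s = 13.7912
radial distance = base radius + s = 34 + 13.7912 = 47.7912

47.7912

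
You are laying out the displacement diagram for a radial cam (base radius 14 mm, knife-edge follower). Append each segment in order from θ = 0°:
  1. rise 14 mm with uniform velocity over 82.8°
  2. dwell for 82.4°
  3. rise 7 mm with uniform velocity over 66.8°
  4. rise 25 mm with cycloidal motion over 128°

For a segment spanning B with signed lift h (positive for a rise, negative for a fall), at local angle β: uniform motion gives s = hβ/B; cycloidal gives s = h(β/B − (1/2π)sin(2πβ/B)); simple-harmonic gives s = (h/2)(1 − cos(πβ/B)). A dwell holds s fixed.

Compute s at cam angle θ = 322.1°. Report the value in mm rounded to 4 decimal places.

seg 1 [0°–82.8°] uniform, h=14: full span → s += 14 → s = 14.0000
seg 2 [82.8°–165.2°] dwell: s stays 14.0000
seg 3 [165.2°–232°] uniform, h=7: full span → s += 7 → s = 21.0000
seg 4 [232°–360°] cycloidal, h=25: θ=322.1° here. β=90.1, B=128. 25·(0.7039 − sin(2π·0.7039)/(2π)) = 21.4108 → s = 42.4108

42.4108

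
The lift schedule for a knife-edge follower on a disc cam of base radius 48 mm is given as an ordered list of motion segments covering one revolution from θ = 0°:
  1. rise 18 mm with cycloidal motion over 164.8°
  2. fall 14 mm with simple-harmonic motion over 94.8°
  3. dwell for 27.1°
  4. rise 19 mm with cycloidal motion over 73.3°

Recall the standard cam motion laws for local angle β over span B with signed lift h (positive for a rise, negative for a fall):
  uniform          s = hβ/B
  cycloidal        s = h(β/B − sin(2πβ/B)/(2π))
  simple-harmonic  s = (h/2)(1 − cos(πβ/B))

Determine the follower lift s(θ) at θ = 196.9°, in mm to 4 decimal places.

seg 1 [0°–164.8°] cycloidal, h=18: full span → s += 18 → s = 18.0000
seg 2 [164.8°–259.6°] simple-harmonic, h=-14: θ=196.9° here. β=32.1, B=94.8. -14/2·(1 − cos(π·0.3386)) = -3.6009 → s = 14.3991

14.3991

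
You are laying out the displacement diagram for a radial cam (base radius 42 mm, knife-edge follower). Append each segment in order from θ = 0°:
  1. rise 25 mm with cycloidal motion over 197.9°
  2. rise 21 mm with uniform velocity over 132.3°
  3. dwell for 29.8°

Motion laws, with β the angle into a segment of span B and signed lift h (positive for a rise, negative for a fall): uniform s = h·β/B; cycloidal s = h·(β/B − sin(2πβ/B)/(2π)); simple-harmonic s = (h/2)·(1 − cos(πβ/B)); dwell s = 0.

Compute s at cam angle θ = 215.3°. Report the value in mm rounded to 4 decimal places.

seg 1 [0°–197.9°] cycloidal, h=25: full span → s += 25 → s = 25.0000
seg 2 [197.9°–330.2°] uniform, h=21: θ=215.3° here. β=17.4, B=132.3. 21·17.4/132.3 = 2.7619 → s = 27.7619

27.7619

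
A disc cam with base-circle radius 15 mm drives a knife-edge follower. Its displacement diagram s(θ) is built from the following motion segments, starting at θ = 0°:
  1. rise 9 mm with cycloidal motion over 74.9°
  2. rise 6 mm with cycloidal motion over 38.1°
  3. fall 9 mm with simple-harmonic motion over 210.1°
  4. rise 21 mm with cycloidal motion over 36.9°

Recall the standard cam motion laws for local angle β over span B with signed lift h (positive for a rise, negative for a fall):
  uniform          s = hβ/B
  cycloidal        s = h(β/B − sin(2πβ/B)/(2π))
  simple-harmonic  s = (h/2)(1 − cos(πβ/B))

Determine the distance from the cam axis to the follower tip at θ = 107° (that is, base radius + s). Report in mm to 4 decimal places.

seg 1 [0°–74.9°] cycloidal, h=9: full span → s += 9 → s = 9.0000
seg 2 [74.9°–113°] cycloidal, h=6: θ=107° here. β=32.1, B=38.1. 6·(0.8425 − sin(2π·0.8425)/(2π)) = 5.8532 → s = 14.8532
radial distance = base radius + s = 15 + 14.8532 = 29.8532

29.8532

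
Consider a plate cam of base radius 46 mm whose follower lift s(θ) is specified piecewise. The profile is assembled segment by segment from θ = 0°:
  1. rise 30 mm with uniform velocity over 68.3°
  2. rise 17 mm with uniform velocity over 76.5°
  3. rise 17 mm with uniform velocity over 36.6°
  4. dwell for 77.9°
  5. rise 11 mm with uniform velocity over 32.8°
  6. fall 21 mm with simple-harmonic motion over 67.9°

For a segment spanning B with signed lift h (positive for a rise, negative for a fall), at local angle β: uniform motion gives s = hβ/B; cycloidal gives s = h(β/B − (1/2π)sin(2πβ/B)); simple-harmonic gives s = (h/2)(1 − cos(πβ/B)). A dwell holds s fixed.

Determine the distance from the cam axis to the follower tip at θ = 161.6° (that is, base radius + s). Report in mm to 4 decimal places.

seg 1 [0°–68.3°] uniform, h=30: full span → s += 30 → s = 30.0000
seg 2 [68.3°–144.8°] uniform, h=17: full span → s += 17 → s = 47.0000
seg 3 [144.8°–181.4°] uniform, h=17: θ=161.6° here. β=16.8, B=36.6. 17·16.8/36.6 = 7.8033 → s = 54.8033
radial distance = base radius + s = 46 + 54.8033 = 100.8033

100.8033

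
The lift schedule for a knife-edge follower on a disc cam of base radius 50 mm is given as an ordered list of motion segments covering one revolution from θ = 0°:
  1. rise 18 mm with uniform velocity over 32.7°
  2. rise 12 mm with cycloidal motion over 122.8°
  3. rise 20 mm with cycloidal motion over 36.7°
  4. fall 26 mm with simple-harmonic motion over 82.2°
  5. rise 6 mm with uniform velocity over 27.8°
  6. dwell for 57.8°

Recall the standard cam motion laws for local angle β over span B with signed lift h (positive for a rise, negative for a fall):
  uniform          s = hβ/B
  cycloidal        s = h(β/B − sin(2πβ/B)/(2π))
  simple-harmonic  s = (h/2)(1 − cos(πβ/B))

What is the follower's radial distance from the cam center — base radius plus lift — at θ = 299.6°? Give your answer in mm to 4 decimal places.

seg 1 [0°–32.7°] uniform, h=18: full span → s += 18 → s = 18.0000
seg 2 [32.7°–155.5°] cycloidal, h=12: full span → s += 12 → s = 30.0000
seg 3 [155.5°–192.2°] cycloidal, h=20: full span → s += 20 → s = 50.0000
seg 4 [192.2°–274.4°] simple-harmonic, h=-26: full span → s += -26 → s = 24.0000
seg 5 [274.4°–302.2°] uniform, h=6: θ=299.6° here. β=25.2, B=27.8. 6·25.2/27.8 = 5.4388 → s = 29.4388
radial distance = base radius + s = 50 + 29.4388 = 79.4388

79.4388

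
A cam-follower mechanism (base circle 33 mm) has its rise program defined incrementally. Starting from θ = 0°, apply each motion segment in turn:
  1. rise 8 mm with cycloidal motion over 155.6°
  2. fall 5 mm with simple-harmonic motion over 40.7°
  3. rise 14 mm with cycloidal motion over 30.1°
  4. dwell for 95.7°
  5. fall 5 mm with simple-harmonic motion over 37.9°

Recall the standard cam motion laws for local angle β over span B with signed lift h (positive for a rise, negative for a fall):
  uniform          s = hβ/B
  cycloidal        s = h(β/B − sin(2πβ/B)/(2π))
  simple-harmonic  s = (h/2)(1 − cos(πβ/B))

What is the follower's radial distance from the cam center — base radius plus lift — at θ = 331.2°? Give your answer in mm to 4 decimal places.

seg 1 [0°–155.6°] cycloidal, h=8: full span → s += 8 → s = 8.0000
seg 2 [155.6°–196.3°] simple-harmonic, h=-5: full span → s += -5 → s = 3.0000
seg 3 [196.3°–226.4°] cycloidal, h=14: full span → s += 14 → s = 17.0000
seg 4 [226.4°–322.1°] dwell: s stays 17.0000
seg 5 [322.1°–360°] simple-harmonic, h=-5: θ=331.2° here. β=9.1, B=37.9. -5/2·(1 − cos(π·0.2401)) = -0.6781 → s = 16.3219
radial distance = base radius + s = 33 + 16.3219 = 49.3219

49.3219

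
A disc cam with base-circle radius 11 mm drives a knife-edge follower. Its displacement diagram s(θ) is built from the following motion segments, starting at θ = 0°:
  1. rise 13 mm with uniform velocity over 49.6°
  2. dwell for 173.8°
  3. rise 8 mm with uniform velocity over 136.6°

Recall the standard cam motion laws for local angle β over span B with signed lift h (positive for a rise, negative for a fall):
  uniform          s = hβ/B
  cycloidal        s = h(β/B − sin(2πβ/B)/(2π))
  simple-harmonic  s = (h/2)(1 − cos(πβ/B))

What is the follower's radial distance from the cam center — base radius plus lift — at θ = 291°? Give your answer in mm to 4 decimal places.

seg 1 [0°–49.6°] uniform, h=13: full span → s += 13 → s = 13.0000
seg 2 [49.6°–223.4°] dwell: s stays 13.0000
seg 3 [223.4°–360°] uniform, h=8: θ=291° here. β=67.6, B=136.6. 8·67.6/136.6 = 3.9590 → s = 16.9590
radial distance = base radius + s = 11 + 16.9590 = 27.9590

27.9590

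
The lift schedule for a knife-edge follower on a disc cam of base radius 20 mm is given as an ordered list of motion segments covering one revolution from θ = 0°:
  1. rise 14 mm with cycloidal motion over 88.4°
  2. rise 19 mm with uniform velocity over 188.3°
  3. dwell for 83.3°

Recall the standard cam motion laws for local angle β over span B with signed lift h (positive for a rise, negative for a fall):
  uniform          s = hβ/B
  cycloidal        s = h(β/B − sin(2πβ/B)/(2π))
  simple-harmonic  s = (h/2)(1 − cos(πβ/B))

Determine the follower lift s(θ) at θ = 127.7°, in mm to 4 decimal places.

seg 1 [0°–88.4°] cycloidal, h=14: full span → s += 14 → s = 14.0000
seg 2 [88.4°–276.7°] uniform, h=19: θ=127.7° here. β=39.3, B=188.3. 19·39.3/188.3 = 3.9655 → s = 17.9655

17.9655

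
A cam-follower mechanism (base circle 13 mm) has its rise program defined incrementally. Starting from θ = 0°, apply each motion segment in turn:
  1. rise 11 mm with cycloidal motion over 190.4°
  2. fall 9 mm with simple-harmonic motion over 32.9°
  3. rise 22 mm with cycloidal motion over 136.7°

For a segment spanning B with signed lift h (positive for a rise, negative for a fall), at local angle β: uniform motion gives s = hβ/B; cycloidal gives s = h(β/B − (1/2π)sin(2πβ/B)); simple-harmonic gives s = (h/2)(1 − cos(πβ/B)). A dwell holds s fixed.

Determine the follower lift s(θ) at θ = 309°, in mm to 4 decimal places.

seg 1 [0°–190.4°] cycloidal, h=11: full span → s += 11 → s = 11.0000
seg 2 [190.4°–223.3°] simple-harmonic, h=-9: full span → s += -9 → s = 2.0000
seg 3 [223.3°–360°] cycloidal, h=22: θ=309° here. β=85.7, B=136.7. 22·(0.6269 − sin(2π·0.6269)/(2π)) = 16.2978 → s = 18.2978

18.2978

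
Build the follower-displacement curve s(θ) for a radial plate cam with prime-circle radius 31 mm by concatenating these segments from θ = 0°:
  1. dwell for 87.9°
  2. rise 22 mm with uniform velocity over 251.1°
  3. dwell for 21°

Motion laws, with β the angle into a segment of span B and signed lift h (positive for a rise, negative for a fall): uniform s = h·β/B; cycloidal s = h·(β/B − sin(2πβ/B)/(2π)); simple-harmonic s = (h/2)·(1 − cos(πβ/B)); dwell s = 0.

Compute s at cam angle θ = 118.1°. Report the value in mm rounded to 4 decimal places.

seg 1 [0°–87.9°] dwell: s stays 0.0000
seg 2 [87.9°–339°] uniform, h=22: θ=118.1° here. β=30.2, B=251.1. 22·30.2/251.1 = 2.6460 → s = 2.6460

2.6460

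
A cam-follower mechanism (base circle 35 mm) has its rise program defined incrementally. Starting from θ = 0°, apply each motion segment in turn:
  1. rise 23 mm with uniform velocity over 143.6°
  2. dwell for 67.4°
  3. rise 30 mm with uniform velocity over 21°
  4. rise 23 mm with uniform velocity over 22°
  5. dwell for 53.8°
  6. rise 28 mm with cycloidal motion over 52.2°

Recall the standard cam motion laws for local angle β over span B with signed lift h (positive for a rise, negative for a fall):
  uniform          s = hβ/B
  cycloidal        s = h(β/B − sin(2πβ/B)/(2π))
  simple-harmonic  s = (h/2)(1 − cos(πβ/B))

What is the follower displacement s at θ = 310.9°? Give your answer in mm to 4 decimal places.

seg 1 [0°–143.6°] uniform, h=23: full span → s += 23 → s = 23.0000
seg 2 [143.6°–211°] dwell: s stays 23.0000
seg 3 [211°–232°] uniform, h=30: full span → s += 30 → s = 53.0000
seg 4 [232°–254°] uniform, h=23: full span → s += 23 → s = 76.0000
seg 5 [254°–307.8°] dwell: s stays 76.0000
seg 6 [307.8°–360°] cycloidal, h=28: θ=310.9° here. β=3.1, B=52.2. 28·(0.0594 − sin(2π·0.0594)/(2π)) = 0.0383 → s = 76.0383

76.0383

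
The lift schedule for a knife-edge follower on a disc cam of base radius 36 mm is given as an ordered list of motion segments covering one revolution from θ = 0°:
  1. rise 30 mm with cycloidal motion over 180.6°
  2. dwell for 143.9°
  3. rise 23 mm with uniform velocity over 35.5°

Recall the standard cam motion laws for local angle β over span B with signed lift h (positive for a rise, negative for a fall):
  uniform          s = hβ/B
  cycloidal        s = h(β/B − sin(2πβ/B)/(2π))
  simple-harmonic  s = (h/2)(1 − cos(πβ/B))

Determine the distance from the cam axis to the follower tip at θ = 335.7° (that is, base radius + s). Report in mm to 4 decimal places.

seg 1 [0°–180.6°] cycloidal, h=30: full span → s += 30 → s = 30.0000
seg 2 [180.6°–324.5°] dwell: s stays 30.0000
seg 3 [324.5°–360°] uniform, h=23: θ=335.7° here. β=11.2, B=35.5. 23·11.2/35.5 = 7.2563 → s = 37.2563
radial distance = base radius + s = 36 + 37.2563 = 73.2563

73.2563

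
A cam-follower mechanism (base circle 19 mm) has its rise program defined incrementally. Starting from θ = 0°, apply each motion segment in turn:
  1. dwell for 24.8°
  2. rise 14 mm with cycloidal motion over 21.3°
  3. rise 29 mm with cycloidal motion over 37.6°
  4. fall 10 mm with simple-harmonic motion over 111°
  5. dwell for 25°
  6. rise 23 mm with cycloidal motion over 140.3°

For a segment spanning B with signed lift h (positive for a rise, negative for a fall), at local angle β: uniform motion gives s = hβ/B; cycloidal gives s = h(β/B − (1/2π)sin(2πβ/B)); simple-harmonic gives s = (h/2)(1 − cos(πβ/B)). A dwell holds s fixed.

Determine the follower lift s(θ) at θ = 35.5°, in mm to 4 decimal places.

seg 1 [0°–24.8°] dwell: s stays 0.0000
seg 2 [24.8°–46.1°] cycloidal, h=14: θ=35.5° here. β=10.7, B=21.3. 14·(0.5023 − sin(2π·0.5023)/(2π)) = 7.0657 → s = 7.0657

7.0657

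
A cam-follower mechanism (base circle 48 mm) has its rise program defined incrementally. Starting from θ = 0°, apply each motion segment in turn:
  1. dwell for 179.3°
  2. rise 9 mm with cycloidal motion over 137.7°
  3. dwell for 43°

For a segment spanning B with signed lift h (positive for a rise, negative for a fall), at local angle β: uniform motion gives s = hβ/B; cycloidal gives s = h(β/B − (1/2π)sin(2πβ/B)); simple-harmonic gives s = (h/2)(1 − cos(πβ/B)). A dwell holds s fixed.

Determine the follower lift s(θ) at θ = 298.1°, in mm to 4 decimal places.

seg 1 [0°–179.3°] dwell: s stays 0.0000
seg 2 [179.3°–317°] cycloidal, h=9: θ=298.1° here. β=118.8, B=137.7. 9·(0.8627 − sin(2π·0.8627)/(2π)) = 8.8525 → s = 8.8525

8.8525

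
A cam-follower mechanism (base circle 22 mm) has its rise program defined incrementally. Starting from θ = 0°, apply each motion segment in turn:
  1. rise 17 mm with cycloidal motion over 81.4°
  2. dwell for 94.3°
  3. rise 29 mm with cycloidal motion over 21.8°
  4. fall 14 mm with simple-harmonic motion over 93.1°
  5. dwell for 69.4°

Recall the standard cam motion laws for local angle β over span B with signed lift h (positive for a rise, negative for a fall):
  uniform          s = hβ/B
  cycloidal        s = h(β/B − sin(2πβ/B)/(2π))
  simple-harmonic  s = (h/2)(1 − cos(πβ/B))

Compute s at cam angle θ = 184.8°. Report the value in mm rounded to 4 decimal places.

seg 1 [0°–81.4°] cycloidal, h=17: full span → s += 17 → s = 17.0000
seg 2 [81.4°–175.7°] dwell: s stays 17.0000
seg 3 [175.7°–197.5°] cycloidal, h=29: θ=184.8° here. β=9.1, B=21.8. 29·(0.4174 − sin(2π·0.4174)/(2π)) = 9.8170 → s = 26.8170

26.8170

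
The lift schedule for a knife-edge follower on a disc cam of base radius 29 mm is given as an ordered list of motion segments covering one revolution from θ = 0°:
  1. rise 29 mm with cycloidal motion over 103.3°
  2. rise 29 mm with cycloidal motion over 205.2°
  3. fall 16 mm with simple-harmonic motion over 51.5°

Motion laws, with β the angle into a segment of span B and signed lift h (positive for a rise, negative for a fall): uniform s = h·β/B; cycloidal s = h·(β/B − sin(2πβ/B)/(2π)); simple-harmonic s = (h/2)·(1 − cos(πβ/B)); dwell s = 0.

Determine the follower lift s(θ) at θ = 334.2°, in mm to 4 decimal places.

seg 1 [0°–103.3°] cycloidal, h=29: full span → s += 29 → s = 29.0000
seg 2 [103.3°–308.5°] cycloidal, h=29: full span → s += 29 → s = 58.0000
seg 3 [308.5°–360°] simple-harmonic, h=-16: θ=334.2° here. β=25.7, B=51.5. -16/2·(1 − cos(π·0.4990)) = -7.9756 → s = 50.0244

50.0244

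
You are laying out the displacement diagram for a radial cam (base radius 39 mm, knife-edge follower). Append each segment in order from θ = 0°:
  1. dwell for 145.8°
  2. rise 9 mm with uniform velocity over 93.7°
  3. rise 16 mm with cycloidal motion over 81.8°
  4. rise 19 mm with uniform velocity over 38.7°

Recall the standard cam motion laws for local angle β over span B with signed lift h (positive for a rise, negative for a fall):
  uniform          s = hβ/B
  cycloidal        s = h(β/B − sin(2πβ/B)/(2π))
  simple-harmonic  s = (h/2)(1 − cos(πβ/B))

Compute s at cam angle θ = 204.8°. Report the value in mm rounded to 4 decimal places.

seg 1 [0°–145.8°] dwell: s stays 0.0000
seg 2 [145.8°–239.5°] uniform, h=9: θ=204.8° here. β=59, B=93.7. 9·59/93.7 = 5.6670 → s = 5.6670

5.6670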